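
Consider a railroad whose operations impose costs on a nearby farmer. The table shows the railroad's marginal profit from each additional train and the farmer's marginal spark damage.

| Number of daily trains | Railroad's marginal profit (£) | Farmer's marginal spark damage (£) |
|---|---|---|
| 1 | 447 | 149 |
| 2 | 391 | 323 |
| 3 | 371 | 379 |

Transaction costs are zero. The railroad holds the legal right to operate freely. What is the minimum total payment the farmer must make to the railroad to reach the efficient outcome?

Left alone the railroad would choose level 3 (marginal profit stays positive).
Efficient level: k* = 2 (marginal profit ≥ marginal spark damage through 2).
The farmer must at least cover the railroad's forgone profit from cutting 3→2: 371 = 371.

£371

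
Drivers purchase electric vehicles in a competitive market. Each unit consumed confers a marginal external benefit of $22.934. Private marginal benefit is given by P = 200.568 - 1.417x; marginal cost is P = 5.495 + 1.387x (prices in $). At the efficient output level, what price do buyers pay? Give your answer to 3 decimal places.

P = $90.398

Social marginal benefit = demand + MEB = 223.502 - 1.417x.
Set SMB = MC: 223.502 - 1.417x = 5.495 + 1.387x → x* = 77.7486.
Consumer price on the demand curve at x*: 200.568 − 1.417×77.7486 = 90.3982.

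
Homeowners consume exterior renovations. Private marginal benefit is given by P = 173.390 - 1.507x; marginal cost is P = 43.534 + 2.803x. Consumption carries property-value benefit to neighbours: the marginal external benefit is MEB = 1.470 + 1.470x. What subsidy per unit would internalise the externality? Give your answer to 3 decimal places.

subsidy = 69.445 per unit

Social marginal benefit = demand + MEB = 174.860 - 0.037x.
Set SMB = MC: 174.860 - 0.037x = 43.534 + 2.803x → x* = 46.2415.
The Pigouvian subsidy equals MEB at x*: 1.470 + 1.470×46.2415 = 69.4450.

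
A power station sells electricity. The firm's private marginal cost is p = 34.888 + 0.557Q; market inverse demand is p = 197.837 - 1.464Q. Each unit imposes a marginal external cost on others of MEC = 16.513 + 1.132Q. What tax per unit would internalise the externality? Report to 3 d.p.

Social marginal cost = private MC + MEC = 51.401 + 1.689Q.
Set SMC = demand: 51.401 + 1.689Q = 197.837 - 1.464Q → Q* = 46.4434.
The Pigouvian tax equals MEC at Q*: 16.513 + 1.132×46.4434 = 69.0869.

tax = 69.087 per unit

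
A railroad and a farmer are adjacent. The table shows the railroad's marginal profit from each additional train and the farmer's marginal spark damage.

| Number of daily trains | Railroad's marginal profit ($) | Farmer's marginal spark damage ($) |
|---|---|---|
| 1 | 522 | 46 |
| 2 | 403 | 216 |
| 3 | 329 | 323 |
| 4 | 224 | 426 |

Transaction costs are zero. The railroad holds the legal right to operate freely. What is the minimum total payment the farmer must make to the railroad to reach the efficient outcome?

$224

Left alone the railroad would choose level 4 (marginal profit stays positive).
Efficient level: k* = 3 (marginal profit ≥ marginal spark damage through 3).
The farmer must at least cover the railroad's forgone profit from cutting 4→3: 224 = 224.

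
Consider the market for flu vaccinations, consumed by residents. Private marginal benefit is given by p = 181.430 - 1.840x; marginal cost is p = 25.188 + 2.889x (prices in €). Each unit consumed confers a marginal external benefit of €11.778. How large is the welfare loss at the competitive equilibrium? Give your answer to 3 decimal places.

DWL = €14.667

Market equilibrium (private): 25.188 + 2.889x = 181.430 - 1.840x → x_m = 33.0391.
Social marginal benefit = demand + MEB = 193.208 - 1.840x.
Set SMB = MC: 193.208 - 1.840x = 25.188 + 2.889x → x* = 35.5297.
The loss is the area between SMB and MC from x* to x_m; with linear curves that's a triangle of height MEB(x_m).
DWL = ½ × 2.4906 × 11.7780 = 14.6671.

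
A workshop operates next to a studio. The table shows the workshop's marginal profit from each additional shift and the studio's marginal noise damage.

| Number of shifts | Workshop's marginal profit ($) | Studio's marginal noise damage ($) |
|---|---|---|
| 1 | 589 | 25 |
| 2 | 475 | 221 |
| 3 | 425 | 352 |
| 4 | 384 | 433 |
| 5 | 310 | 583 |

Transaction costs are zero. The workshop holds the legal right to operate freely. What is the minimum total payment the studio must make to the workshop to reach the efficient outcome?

$694

Left alone the workshop would choose level 5 (marginal profit stays positive).
Efficient level: k* = 3 (marginal profit ≥ marginal noise damage through 3).
The studio must at least cover the workshop's forgone profit from cutting 5→3: 384 + 310 = 694.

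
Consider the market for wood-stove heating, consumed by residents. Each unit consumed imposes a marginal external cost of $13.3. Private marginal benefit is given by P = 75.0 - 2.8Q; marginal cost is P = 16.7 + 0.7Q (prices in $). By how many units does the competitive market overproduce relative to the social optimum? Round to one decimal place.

3.8 units

Market equilibrium (private): 16.7 + 0.7Q = 75.0 - 2.8Q → Q_m = 16.6571.
Social marginal benefit = demand − MEC = 61.7 - 2.8Q.
Set SMB = MC: 61.7 - 2.8Q = 16.7 + 0.7Q → Q* = 12.8571.
Gap = |16.6571 − 12.8571| = 3.8000.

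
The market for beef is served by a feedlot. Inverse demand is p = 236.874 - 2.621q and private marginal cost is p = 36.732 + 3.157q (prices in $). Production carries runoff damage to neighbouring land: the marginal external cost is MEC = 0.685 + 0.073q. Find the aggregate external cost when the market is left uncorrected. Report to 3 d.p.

Market equilibrium (private): 36.732 + 3.157q = 236.874 - 2.621q → q_m = 34.6386.
Total external cost = ∫₀^{q_m} (0.685 + 0.073q) dq = 0.685×34.6386 + ½×0.073×34.6386² = 67.5213.

$67.521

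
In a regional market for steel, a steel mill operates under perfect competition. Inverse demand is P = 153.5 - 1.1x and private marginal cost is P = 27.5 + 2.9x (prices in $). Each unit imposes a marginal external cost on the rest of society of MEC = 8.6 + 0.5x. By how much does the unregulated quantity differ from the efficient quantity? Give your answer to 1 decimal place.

Market equilibrium (private): 27.5 + 2.9x = 153.5 - 1.1x → x_m = 31.5000.
Social marginal cost = private MC + MEC = 36.1 + 3.4x.
Set SMC = demand: 36.1 + 3.4x = 153.5 - 1.1x → x* = 26.0889.
Gap = |31.5000 − 26.0889| = 5.4111.

5.4 units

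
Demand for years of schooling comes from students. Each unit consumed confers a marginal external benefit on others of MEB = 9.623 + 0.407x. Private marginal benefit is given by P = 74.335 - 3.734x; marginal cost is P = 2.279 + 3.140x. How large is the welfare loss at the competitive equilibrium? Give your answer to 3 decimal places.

Market equilibrium (private): 2.279 + 3.140x = 74.335 - 3.734x → x_m = 10.4824.
Social marginal benefit = demand + MEB = 83.958 - 3.327x.
Set SMB = MC: 83.958 - 3.327x = 2.279 + 3.140x → x* = 12.6301.
Height of the DWL triangle at x_m is SMB(x_m) − MC(x_m) = MEB(x_m) = 13.8893.
DWL = ½ × 2.1477 × 13.8893 = 14.9150.

DWL = 14.915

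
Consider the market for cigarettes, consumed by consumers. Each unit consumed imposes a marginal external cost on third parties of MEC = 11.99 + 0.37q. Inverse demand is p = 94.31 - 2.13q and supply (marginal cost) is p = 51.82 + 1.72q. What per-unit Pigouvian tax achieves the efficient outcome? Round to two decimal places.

Social marginal benefit = demand − MEC = 82.32 - 2.50q.
Set SMB = MC: 82.32 - 2.50q = 51.82 + 1.72q → q* = 7.2275.
The Pigouvian tax equals MEC at q*: 11.99 + 0.37×7.2275 = 14.6642.

tax = 14.66 per unit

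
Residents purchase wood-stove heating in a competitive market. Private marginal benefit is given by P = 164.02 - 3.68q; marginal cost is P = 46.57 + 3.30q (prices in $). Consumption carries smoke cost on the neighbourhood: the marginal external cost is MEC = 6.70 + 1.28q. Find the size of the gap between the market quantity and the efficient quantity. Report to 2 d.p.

3.42 units

Market equilibrium (private): 46.57 + 3.30q = 164.02 - 3.68q → q_m = 16.8266.
Social marginal benefit = demand − MEC = 157.32 - 4.96q.
Set SMB = MC: 157.32 - 4.96q = 46.57 + 3.30q → q* = 13.4080.
Gap = |16.8266 − 13.4080| = 3.4186.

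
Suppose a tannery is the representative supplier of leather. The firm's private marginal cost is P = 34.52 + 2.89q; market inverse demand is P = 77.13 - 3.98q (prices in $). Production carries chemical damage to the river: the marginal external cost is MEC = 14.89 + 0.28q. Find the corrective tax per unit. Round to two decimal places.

tax = $15.98 per unit

Social marginal cost = private MC + MEC = 49.41 + 3.17q.
Set SMC = demand: 49.41 + 3.17q = 77.13 - 3.98q → q* = 3.8769.
The Pigouvian tax equals MEC at q*: 14.89 + 0.28×3.8769 = 15.9755.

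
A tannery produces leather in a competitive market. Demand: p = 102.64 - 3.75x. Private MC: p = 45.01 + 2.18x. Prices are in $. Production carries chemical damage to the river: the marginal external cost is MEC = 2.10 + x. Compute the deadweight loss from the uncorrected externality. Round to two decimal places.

DWL = $10.08

Market equilibrium (private): 45.01 + 2.18x = 102.64 - 3.75x → x_m = 9.7184.
Social marginal cost = private MC + MEC = 47.11 + 3.18x.
Set SMC = demand: 47.11 + 3.18x = 102.64 - 3.75x → x* = 8.0130.
Height of the DWL triangle at x_m is SMC(x_m) − demand(x_m) = MEC(x_m) = 11.8184.
DWL = ½ × 1.7054 × 11.8184 = 10.0775.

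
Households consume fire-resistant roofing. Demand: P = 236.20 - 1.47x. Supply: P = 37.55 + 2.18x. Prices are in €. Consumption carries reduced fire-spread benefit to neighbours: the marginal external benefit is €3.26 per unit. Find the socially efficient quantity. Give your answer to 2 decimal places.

Social marginal benefit = demand + MEB = 239.46 - 1.47x.
Set SMB = MC: 239.46 - 1.47x = 37.55 + 2.18x → x* = 55.3178.

x* = 55.32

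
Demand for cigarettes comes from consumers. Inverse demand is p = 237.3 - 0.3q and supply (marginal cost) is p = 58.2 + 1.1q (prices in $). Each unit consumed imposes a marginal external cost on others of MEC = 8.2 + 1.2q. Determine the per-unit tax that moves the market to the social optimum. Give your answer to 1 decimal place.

Social marginal benefit = demand − MEC = 229.1 - 1.5q.
Set SMB = MC: 229.1 - 1.5q = 58.2 + 1.1q → q* = 65.7308.
The Pigouvian tax equals MEC at q*: 8.2 + 1.2×65.7308 = 87.0770.

tax = $87.1 per unit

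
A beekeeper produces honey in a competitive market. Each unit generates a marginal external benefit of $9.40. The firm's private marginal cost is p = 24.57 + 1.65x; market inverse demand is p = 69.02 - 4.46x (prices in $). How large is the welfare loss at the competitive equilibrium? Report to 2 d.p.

Market equilibrium (private): 24.57 + 1.65x = 69.02 - 4.46x → x_m = 7.2750.
Social marginal cost = private MC − MEB = 15.17 + 1.65x.
Set SMC = demand: 15.17 + 1.65x = 69.02 - 4.46x → x* = 8.8134.
The welfare-loss triangle has base |x_m − x*| and height MEB(x_m) (the vertical gap between SMC and demand is zero at x* and MEB at x_m).
DWL = ½ × 1.5384 × 9.4000 = 7.2305.

DWL = $7.23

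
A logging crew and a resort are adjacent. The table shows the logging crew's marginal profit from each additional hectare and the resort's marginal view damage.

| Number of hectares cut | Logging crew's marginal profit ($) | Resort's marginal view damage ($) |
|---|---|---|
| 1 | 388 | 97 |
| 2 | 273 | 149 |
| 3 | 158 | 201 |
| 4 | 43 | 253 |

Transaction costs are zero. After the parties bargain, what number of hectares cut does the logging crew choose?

2

Bargaining reaches the level where marginal profit last exceeds marginal view damage.
That holds through level 2 (273 ≥ 149) but not at 3 (158 < 201).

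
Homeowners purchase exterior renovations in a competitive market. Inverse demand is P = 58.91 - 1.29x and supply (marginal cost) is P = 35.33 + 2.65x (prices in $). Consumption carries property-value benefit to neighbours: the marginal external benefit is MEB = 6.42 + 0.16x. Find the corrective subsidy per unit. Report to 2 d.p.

Social marginal benefit = demand + MEB = 65.33 - 1.13x.
Set SMB = MC: 65.33 - 1.13x = 35.33 + 2.65x → x* = 7.9365.
The Pigouvian subsidy equals MEB at x*: 6.42 + 0.16×7.9365 = 7.6898.

subsidy = $7.69 per unit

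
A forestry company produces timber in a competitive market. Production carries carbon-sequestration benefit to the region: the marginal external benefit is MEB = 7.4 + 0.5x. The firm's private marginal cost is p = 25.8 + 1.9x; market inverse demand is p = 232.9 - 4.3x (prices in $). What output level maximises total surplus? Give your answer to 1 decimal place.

x* = 37.6

Social marginal cost = private MC − MEB = 18.4 + 1.4x.
Set SMC = demand: 18.4 + 1.4x = 232.9 - 4.3x → x* = 37.6316.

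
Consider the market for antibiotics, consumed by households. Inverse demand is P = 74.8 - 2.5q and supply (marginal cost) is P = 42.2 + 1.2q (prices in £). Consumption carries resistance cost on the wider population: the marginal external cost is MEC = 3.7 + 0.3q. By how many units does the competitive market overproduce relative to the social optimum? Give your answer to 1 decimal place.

Market equilibrium (private): 42.2 + 1.2q = 74.8 - 2.5q → q_m = 8.8108.
Social marginal benefit = demand − MEC = 71.1 - 2.8q.
Set SMB = MC: 71.1 - 2.8q = 42.2 + 1.2q → q* = 7.2250.
Gap = |8.8108 − 7.2250| = 1.5858.

1.6 units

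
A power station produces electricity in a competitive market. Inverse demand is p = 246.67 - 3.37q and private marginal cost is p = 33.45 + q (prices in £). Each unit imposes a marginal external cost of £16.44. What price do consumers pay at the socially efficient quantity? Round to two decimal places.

P = £94.92

Social marginal cost = private MC + MEC = 49.89 + q.
Set SMC = demand: 49.89 + q = 246.67 - 3.37q → q* = 45.0297.
Consumer price on the demand curve at q*: 246.67 − 3.37×45.0297 = 94.9199.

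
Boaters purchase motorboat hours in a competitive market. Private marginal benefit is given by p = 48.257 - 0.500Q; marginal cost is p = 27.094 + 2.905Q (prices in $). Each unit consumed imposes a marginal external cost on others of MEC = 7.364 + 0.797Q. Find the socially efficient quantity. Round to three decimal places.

Social marginal benefit = demand − MEC = 40.893 - 1.297Q.
Set SMB = MC: 40.893 - 1.297Q = 27.094 + 2.905Q → Q* = 3.2839.

Q* = 3.284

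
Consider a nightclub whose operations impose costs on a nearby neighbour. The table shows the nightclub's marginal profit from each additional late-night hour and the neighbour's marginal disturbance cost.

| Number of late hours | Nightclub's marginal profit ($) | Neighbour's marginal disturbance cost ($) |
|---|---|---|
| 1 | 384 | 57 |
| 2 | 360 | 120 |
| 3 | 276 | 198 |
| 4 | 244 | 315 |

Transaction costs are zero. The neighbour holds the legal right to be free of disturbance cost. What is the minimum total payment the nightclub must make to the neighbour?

Efficient level: marginal profit ≥ marginal disturbance cost through level 3, so k* = 3.
With the neighbour holding the right, the nightclub must at least compensate total damage at k*: 57 + 120 + 198 = 375.

$375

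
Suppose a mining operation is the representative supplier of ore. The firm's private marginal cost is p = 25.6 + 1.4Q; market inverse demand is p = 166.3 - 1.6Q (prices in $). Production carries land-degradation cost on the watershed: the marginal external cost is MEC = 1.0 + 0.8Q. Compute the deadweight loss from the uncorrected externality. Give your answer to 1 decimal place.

Market equilibrium (private): 25.6 + 1.4Q = 166.3 - 1.6Q → Q_m = 46.9000.
Social marginal cost = private MC + MEC = 26.6 + 2.2Q.
Set SMC = demand: 26.6 + 2.2Q = 166.3 - 1.6Q → Q* = 36.7632.
The loss is the area between SMC and demand from Q* to Q_m; with linear curves that's a triangle of height MEC(Q_m).
DWL = ½ × 10.1368 × 38.5200 = 195.2348.

DWL = $195.2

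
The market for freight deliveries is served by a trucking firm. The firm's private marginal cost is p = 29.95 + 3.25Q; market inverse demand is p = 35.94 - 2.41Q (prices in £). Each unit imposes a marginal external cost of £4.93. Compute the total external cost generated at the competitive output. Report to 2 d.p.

£5.22

Market equilibrium (private): 29.95 + 3.25Q = 35.94 - 2.41Q → Q_m = 1.0583.
Total external cost = MEC × Q_m = 4.93 × 1.0583 = 5.2174.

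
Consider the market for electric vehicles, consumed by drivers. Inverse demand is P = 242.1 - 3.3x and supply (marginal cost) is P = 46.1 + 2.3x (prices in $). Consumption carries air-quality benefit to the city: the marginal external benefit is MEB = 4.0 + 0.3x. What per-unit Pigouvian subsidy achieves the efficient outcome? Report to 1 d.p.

subsidy = $15.3 per unit

Social marginal benefit = demand + MEB = 246.1 - 3.0x.
Set SMB = MC: 246.1 - 3.0x = 46.1 + 2.3x → x* = 37.7358.
The Pigouvian subsidy equals MEB at x*: 4.0 + 0.3×37.7358 = 15.3207.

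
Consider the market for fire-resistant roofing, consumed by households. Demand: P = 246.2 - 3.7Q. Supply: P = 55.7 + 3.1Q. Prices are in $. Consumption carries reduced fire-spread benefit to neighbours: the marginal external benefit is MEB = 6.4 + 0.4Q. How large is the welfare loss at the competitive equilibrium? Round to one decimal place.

DWL = $24.2

Market equilibrium (private): 55.7 + 3.1Q = 246.2 - 3.7Q → Q_m = 28.0147.
Social marginal benefit = demand + MEB = 252.6 - 3.3Q.
Set SMB = MC: 252.6 - 3.3Q = 55.7 + 3.1Q → Q* = 30.7656.
Height of the DWL triangle at Q_m is SMB(Q_m) − MC(Q_m) = MEB(Q_m) = 17.6059.
DWL = ½ × 2.7509 × 17.6059 = 24.2160.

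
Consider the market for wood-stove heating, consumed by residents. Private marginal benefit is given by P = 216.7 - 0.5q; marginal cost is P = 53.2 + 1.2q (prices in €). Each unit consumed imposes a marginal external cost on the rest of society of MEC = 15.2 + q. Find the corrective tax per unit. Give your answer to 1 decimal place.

tax = €70.1 per unit

Social marginal benefit = demand − MEC = 201.5 - 1.5q.
Set SMB = MC: 201.5 - 1.5q = 53.2 + 1.2q → q* = 54.9259.
The Pigouvian tax equals MEC at q*: 15.2 + 1.0×54.9259 = 70.1259.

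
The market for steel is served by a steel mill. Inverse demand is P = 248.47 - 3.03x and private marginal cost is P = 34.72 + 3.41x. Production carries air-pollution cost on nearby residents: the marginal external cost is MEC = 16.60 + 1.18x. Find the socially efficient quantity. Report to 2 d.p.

x* = 25.87

Social marginal cost = private MC + MEC = 51.32 + 4.59x.
Set SMC = demand: 51.32 + 4.59x = 248.47 - 3.03x → x* = 25.8727.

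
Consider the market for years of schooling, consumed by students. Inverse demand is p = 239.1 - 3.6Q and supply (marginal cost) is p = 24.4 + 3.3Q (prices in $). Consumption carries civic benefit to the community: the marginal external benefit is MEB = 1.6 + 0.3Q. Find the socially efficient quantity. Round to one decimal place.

Social marginal benefit = demand + MEB = 240.7 - 3.3Q.
Set SMB = MC: 240.7 - 3.3Q = 24.4 + 3.3Q → Q* = 32.7727.

Q* = 32.8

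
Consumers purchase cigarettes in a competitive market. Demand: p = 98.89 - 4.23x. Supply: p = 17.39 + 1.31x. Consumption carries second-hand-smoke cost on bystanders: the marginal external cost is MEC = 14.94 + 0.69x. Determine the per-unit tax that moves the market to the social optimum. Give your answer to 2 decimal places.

Social marginal benefit = demand − MEC = 83.95 - 4.92x.
Set SMB = MC: 83.95 - 4.92x = 17.39 + 1.31x → x* = 10.6838.
The Pigouvian tax equals MEC at x*: 14.94 + 0.69×10.6838 = 22.3118.

tax = 22.31 per unit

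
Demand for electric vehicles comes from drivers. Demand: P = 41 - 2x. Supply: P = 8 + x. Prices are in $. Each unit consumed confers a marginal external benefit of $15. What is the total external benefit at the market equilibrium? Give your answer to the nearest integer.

$165

Market equilibrium (private): 8 + x = 41 - 2x → x_m = 11.0000.
Total external benefit = MEB × x_m = 15 × 11.0000 = 165.0000.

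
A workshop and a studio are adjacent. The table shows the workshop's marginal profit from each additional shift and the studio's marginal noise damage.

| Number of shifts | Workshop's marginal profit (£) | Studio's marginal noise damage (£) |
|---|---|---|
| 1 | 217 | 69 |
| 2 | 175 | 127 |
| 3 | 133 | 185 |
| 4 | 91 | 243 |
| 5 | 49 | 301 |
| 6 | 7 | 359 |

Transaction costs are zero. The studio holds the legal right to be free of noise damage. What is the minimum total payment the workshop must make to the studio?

Efficient level: marginal profit ≥ marginal noise damage through level 2, so k* = 2.
With the studio holding the right, the workshop must at least compensate total damage at k*: 69 + 127 = 196.

£196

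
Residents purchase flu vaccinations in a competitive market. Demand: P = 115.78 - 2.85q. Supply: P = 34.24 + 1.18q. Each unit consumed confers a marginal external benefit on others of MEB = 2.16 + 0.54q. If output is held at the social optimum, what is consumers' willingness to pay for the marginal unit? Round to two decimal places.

Social marginal benefit = demand + MEB = 117.94 - 2.31q.
Set SMB = MC: 117.94 - 2.31q = 34.24 + 1.18q → q* = 23.9828.
Consumer price on the demand curve at q*: 115.78 − 2.85×23.9828 = 47.4290.

P = 47.43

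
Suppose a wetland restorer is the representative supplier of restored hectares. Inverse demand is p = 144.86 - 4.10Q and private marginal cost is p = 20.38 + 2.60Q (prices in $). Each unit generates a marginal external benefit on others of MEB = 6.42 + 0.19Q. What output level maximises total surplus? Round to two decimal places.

Q* = 20.11

Social marginal cost = private MC − MEB = 13.96 + 2.41Q.
Set SMC = demand: 13.96 + 2.41Q = 144.86 - 4.10Q → Q* = 20.1075.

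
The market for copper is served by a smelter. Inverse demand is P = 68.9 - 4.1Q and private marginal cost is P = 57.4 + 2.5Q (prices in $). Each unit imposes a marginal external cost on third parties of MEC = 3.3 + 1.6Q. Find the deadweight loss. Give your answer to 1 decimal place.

DWL = $2.3

Market equilibrium (private): 57.4 + 2.5Q = 68.9 - 4.1Q → Q_m = 1.7424.
Social marginal cost = private MC + MEC = 60.7 + 4.1Q.
Set SMC = demand: 60.7 + 4.1Q = 68.9 - 4.1Q → Q* = 1.0000.
Between Q* and Q_m the wedge SMC − demand runs linearly from 0 to MEC(Q_m), so the loss is a triangle.
DWL = ½ × 0.7424 × 6.0879 = 2.2598.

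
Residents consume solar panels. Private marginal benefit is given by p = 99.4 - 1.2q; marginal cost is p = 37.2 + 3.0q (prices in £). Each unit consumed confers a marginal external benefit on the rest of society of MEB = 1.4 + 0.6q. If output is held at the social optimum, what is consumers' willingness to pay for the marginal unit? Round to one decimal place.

P = £78.2

Social marginal benefit = demand + MEB = 100.8 - 0.6q.
Set SMB = MC: 100.8 - 0.6q = 37.2 + 3.0q → q* = 17.6667.
Consumer price on the demand curve at q*: 99.4 − 1.2×17.6667 = 78.2000.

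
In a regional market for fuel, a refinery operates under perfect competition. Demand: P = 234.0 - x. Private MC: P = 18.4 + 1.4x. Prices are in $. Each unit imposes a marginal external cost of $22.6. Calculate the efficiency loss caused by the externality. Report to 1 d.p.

DWL = $106.4

Market equilibrium (private): 18.4 + 1.4x = 234.0 - x → x_m = 89.8333.
Social marginal cost = private MC + MEC = 41.0 + 1.4x.
Set SMC = demand: 41.0 + 1.4x = 234.0 - x → x* = 80.4167.
Between x* and x_m the wedge SMC − demand runs linearly from 0 to MEC(x_m), so the loss is a triangle.
DWL = ½ × 9.4166 × 22.6000 = 106.4076.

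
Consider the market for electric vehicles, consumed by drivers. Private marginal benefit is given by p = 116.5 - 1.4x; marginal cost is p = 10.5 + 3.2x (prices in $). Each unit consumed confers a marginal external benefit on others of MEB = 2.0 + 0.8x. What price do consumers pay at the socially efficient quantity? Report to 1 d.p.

Social marginal benefit = demand + MEB = 118.5 - 0.6x.
Set SMB = MC: 118.5 - 0.6x = 10.5 + 3.2x → x* = 28.4211.
Consumer price on the demand curve at x*: 116.5 − 1.4×28.4211 = 76.7105.

P = $76.7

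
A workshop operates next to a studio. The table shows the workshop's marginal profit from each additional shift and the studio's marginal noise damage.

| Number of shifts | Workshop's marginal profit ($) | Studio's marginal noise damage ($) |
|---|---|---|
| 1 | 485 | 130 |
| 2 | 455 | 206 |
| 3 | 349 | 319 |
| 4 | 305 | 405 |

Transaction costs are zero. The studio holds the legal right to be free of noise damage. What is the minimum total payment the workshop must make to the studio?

Efficient level: marginal profit ≥ marginal noise damage through level 3, so k* = 3.
With the studio holding the right, the workshop must at least compensate total damage at k*: 130 + 206 + 319 = 655.

$655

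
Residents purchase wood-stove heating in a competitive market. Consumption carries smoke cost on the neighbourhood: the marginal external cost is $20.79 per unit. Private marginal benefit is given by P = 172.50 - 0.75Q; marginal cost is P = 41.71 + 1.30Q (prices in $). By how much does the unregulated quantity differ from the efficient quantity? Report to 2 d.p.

Market equilibrium (private): 41.71 + 1.30Q = 172.50 - 0.75Q → Q_m = 63.8000.
Social marginal benefit = demand − MEC = 151.71 - 0.75Q.
Set SMB = MC: 151.71 - 0.75Q = 41.71 + 1.30Q → Q* = 53.6585.
Gap = |63.8000 − 53.6585| = 10.1415.

10.14 units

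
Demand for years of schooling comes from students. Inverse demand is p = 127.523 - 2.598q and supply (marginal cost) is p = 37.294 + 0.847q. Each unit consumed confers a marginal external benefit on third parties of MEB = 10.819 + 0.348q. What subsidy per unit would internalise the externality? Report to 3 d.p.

Social marginal benefit = demand + MEB = 138.342 - 2.250q.
Set SMB = MC: 138.342 - 2.250q = 37.294 + 0.847q → q* = 32.6277.
The Pigouvian subsidy equals MEB at q*: 10.819 + 0.348×32.6277 = 22.1734.

subsidy = 22.173 per unit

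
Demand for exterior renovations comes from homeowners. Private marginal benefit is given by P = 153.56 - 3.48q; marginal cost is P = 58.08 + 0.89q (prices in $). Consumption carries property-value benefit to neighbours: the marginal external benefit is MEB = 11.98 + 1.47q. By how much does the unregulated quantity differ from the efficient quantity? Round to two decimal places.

Market equilibrium (private): 58.08 + 0.89q = 153.56 - 3.48q → q_m = 21.8490.
Social marginal benefit = demand + MEB = 165.54 - 2.01q.
Set SMB = MC: 165.54 - 2.01q = 58.08 + 0.89q → q* = 37.0552.
Gap = |21.8490 − 37.0552| = 15.2062.

15.21 units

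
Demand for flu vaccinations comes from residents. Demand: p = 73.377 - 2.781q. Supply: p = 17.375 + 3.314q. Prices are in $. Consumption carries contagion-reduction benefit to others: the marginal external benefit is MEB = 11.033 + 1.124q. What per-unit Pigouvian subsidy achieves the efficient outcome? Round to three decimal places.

Social marginal benefit = demand + MEB = 84.410 - 1.657q.
Set SMB = MC: 84.410 - 1.657q = 17.375 + 3.314q → q* = 13.4852.
The Pigouvian subsidy equals MEB at q*: 11.033 + 1.124×13.4852 = 26.1904.

subsidy = $26.190 per unit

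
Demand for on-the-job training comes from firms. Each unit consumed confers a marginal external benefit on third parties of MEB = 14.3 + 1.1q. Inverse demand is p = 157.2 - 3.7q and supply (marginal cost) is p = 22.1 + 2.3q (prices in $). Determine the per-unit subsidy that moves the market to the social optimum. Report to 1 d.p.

subsidy = $47.8 per unit

Social marginal benefit = demand + MEB = 171.5 - 2.6q.
Set SMB = MC: 171.5 - 2.6q = 22.1 + 2.3q → q* = 30.4898.
The Pigouvian subsidy equals MEB at q*: 14.3 + 1.1×30.4898 = 47.8388.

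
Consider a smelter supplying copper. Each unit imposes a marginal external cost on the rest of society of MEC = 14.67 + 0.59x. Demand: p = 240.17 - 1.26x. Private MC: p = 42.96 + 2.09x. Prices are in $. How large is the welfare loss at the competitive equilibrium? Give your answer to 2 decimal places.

Market equilibrium (private): 42.96 + 2.09x = 240.17 - 1.26x → x_m = 58.8687.
Social marginal cost = private MC + MEC = 57.63 + 2.68x.
Set SMC = demand: 57.63 + 2.68x = 240.17 - 1.26x → x* = 46.3299.
Between x* and x_m the wedge SMC − demand runs linearly from 0 to MEC(x_m), so the loss is a triangle.
DWL = ½ × 12.5388 × 49.4025 = 309.7240.

DWL = $309.72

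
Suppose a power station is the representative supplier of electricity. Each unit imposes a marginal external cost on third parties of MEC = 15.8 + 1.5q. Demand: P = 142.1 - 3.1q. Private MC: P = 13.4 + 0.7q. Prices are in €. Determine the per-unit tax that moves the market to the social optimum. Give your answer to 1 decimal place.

Social marginal cost = private MC + MEC = 29.2 + 2.2q.
Set SMC = demand: 29.2 + 2.2q = 142.1 - 3.1q → q* = 21.3019.
The Pigouvian tax equals MEC at q*: 15.8 + 1.5×21.3019 = 47.7529.

tax = €47.8 per unit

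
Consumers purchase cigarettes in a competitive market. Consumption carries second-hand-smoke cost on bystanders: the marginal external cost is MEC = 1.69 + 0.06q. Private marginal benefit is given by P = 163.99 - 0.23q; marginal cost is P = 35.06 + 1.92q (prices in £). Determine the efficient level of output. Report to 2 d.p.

Social marginal benefit = demand − MEC = 162.30 - 0.29q.
Set SMB = MC: 162.30 - 0.29q = 35.06 + 1.92q → q* = 57.5747.

q* = 57.57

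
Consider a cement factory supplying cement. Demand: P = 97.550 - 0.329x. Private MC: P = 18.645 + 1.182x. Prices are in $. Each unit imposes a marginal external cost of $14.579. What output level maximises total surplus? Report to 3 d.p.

Social marginal cost = private MC + MEC = 33.224 + 1.182x.
Set SMC = demand: 33.224 + 1.182x = 97.550 - 0.329x → x* = 42.5718.

x* = 42.572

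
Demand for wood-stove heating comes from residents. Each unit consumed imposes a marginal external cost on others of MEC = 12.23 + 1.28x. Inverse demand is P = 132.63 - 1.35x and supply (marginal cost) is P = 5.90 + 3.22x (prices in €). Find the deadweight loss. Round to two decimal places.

Market equilibrium (private): 5.90 + 3.22x = 132.63 - 1.35x → x_m = 27.7309.
Social marginal benefit = demand − MEC = 120.40 - 2.63x.
Set SMB = MC: 120.40 - 2.63x = 5.90 + 3.22x → x* = 19.5726.
Between x* and x_m the wedge MC − SMB runs linearly from 0 to MEC(x_m), so the loss is a triangle.
DWL = ½ × 8.1583 × 47.7255 = 194.6795.

DWL = €194.68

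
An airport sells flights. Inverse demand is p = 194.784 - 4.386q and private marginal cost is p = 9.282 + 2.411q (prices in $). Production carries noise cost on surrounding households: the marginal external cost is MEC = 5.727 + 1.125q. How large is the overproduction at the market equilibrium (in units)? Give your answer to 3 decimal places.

4.599 units

Market equilibrium (private): 9.282 + 2.411q = 194.784 - 4.386q → q_m = 27.2917.
Social marginal cost = private MC + MEC = 15.009 + 3.536q.
Set SMC = demand: 15.009 + 3.536q = 194.784 - 4.386q → q* = 22.6931.
Gap = |27.2917 − 22.6931| = 4.5986.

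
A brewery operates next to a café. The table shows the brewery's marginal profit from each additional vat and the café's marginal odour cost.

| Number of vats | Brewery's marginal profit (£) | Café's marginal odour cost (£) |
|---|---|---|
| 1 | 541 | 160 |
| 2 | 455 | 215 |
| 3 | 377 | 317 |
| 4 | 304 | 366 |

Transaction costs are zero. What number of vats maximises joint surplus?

Bargaining reaches the level where marginal profit last exceeds marginal odour cost.
That holds through level 3 (377 ≥ 317) but not at 4 (304 < 366).

3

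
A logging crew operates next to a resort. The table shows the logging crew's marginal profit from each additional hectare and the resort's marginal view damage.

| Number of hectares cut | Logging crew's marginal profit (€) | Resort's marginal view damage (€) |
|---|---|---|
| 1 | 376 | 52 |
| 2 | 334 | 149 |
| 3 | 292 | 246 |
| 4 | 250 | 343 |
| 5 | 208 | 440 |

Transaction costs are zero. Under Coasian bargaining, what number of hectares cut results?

3

Bargaining reaches the level where marginal profit last exceeds marginal view damage.
That holds through level 3 (292 ≥ 246) but not at 4 (250 < 343).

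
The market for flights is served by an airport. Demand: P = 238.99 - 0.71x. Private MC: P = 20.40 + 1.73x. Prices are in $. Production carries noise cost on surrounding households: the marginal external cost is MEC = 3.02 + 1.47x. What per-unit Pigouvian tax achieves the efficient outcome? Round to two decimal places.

Social marginal cost = private MC + MEC = 23.42 + 3.20x.
Set SMC = demand: 23.42 + 3.20x = 238.99 - 0.71x → x* = 55.1330.
The Pigouvian tax equals MEC at x*: 3.02 + 1.47×55.1330 = 84.0655.

tax = $84.07 per unit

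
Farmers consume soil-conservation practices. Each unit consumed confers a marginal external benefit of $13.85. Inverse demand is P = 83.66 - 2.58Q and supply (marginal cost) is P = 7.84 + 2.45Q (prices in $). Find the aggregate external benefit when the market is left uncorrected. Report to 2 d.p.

Market equilibrium (private): 7.84 + 2.45Q = 83.66 - 2.58Q → Q_m = 15.0736.
Total external benefit = MEB × Q_m = 13.85 × 15.0736 = 208.7694.

$208.77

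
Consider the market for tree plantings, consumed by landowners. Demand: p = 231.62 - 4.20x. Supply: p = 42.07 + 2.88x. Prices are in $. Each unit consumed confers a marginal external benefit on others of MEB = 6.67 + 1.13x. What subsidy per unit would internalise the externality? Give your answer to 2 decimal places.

subsidy = $43.94 per unit

Social marginal benefit = demand + MEB = 238.29 - 3.07x.
Set SMB = MC: 238.29 - 3.07x = 42.07 + 2.88x → x* = 32.9782.
The Pigouvian subsidy equals MEB at x*: 6.67 + 1.13×32.9782 = 43.9354.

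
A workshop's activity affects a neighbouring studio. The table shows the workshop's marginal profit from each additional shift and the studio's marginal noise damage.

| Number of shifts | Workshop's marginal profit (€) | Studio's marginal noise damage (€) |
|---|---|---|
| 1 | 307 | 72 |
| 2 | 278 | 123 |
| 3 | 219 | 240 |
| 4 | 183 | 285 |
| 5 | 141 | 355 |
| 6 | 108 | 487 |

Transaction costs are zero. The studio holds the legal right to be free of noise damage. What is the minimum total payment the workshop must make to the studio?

€195

Efficient level: marginal profit ≥ marginal noise damage through level 2, so k* = 2.
With the studio holding the right, the workshop must at least compensate total damage at k*: 72 + 123 = 195.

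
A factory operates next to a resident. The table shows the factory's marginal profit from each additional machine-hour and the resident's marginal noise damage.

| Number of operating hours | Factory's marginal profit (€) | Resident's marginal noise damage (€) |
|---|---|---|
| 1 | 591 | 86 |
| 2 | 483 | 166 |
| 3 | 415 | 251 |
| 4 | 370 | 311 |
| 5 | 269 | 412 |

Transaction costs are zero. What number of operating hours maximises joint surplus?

Bargaining reaches the level where marginal profit last exceeds marginal noise damage.
That holds through level 4 (370 ≥ 311) but not at 5 (269 < 412).

4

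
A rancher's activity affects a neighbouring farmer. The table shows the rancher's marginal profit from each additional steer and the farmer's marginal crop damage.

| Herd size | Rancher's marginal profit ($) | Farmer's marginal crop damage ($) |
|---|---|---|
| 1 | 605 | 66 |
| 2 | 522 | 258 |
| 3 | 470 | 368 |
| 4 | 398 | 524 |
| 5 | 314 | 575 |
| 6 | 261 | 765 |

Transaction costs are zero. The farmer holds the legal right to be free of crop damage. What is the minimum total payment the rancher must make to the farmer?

$692

Efficient level: marginal profit ≥ marginal crop damage through level 3, so k* = 3.
With the farmer holding the right, the rancher must at least compensate total damage at k*: 66 + 258 + 368 = 692.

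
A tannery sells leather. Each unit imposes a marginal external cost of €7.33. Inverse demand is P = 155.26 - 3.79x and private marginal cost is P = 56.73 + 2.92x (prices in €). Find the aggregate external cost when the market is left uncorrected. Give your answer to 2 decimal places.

Market equilibrium (private): 56.73 + 2.92x = 155.26 - 3.79x → x_m = 14.6841.
Total external cost = MEC × x_m = 7.33 × 14.6841 = 107.6345.

€107.63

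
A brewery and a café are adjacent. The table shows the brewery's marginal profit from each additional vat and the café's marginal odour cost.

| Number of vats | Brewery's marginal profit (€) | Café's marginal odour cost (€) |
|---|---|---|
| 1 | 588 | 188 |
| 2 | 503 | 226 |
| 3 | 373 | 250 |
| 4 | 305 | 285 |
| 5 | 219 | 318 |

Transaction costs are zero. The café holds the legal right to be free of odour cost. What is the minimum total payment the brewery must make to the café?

€949

Efficient level: marginal profit ≥ marginal odour cost through level 4, so k* = 4.
With the café holding the right, the brewery must at least compensate total damage at k*: 188 + 226 + 250 + 285 = 949.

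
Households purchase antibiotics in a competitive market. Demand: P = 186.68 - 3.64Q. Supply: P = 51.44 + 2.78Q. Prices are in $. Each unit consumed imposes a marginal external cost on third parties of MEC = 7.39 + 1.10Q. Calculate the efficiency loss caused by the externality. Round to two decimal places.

DWL = $62.10

Market equilibrium (private): 51.44 + 2.78Q = 186.68 - 3.64Q → Q_m = 21.0654.
Social marginal benefit = demand − MEC = 179.29 - 4.74Q.
Set SMB = MC: 179.29 - 4.74Q = 51.44 + 2.78Q → Q* = 17.0013.
Height of the DWL triangle at Q_m is MC(Q_m) − SMB(Q_m) = MEC(Q_m) = 30.5620.
DWL = ½ × 4.0641 × 30.5620 = 62.1035.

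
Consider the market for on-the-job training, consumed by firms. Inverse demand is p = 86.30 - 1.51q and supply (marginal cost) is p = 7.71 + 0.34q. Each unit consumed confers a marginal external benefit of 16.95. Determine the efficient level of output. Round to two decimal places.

q* = 51.64

Social marginal benefit = demand + MEB = 103.25 - 1.51q.
Set SMB = MC: 103.25 - 1.51q = 7.71 + 0.34q → q* = 51.6432.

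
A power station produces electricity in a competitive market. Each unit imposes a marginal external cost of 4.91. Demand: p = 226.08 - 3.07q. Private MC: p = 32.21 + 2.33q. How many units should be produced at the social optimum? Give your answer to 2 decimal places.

q* = 34.99

Social marginal cost = private MC + MEC = 37.12 + 2.33q.
Set SMC = demand: 37.12 + 2.33q = 226.08 - 3.07q → q* = 34.9926.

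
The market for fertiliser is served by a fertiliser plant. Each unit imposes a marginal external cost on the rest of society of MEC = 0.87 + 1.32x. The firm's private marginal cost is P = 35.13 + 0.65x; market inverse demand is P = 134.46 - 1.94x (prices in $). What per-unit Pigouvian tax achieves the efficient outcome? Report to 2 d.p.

tax = $34.11 per unit

Social marginal cost = private MC + MEC = 36.00 + 1.97x.
Set SMC = demand: 36.00 + 1.97x = 134.46 - 1.94x → x* = 25.1816.
The Pigouvian tax equals MEC at x*: 0.87 + 1.32×25.1816 = 34.1097.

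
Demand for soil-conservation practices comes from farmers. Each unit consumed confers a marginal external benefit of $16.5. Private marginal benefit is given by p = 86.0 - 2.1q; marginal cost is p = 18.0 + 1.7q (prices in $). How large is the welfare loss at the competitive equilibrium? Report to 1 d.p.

Market equilibrium (private): 18.0 + 1.7q = 86.0 - 2.1q → q_m = 17.8947.
Social marginal benefit = demand + MEB = 102.5 - 2.1q.
Set SMB = MC: 102.5 - 2.1q = 18.0 + 1.7q → q* = 22.2368.
Height of the DWL triangle at q_m is SMB(q_m) − MC(q_m) = MEB(q_m) = 16.5000.
DWL = ½ × 4.3421 × 16.5000 = 35.8223.

DWL = $35.8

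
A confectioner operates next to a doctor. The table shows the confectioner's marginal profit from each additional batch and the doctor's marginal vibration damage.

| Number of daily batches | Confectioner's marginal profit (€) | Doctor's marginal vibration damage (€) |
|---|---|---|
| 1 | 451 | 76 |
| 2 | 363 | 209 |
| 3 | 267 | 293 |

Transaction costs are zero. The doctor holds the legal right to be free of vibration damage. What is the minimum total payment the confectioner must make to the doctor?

€285

Efficient level: marginal profit ≥ marginal vibration damage through level 2, so k* = 2.
With the doctor holding the right, the confectioner must at least compensate total damage at k*: 76 + 209 = 285.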